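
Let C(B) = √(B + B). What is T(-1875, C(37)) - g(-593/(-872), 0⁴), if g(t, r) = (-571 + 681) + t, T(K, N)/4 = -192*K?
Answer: 1255583487/872 ≈ 1.4399e+6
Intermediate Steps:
C(B) = √2*√B (C(B) = √(2*B) = √2*√B)
T(K, N) = -768*K (T(K, N) = 4*(-192*K) = -768*K)
g(t, r) = 110 + t
T(-1875, C(37)) - g(-593/(-872), 0⁴) = -768*(-1875) - (110 - 593/(-872)) = 1440000 - (110 - 593*(-1/872)) = 1440000 - (110 + 593/872) = 1440000 - 1*96513/872 = 1440000 - 96513/872 = 1255583487/872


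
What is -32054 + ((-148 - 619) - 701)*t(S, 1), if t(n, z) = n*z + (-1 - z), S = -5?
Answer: -21778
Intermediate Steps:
t(n, z) = -1 - z + n*z
-32054 + ((-148 - 619) - 701)*t(S, 1) = -32054 + ((-148 - 619) - 701)*(-1 - 1*1 - 5*1) = -32054 + (-767 - 701)*(-1 - 1 - 5) = -32054 - 1468*(-7) = -32054 + 10276 = -21778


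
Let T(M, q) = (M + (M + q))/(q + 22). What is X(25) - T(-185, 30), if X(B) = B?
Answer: 410/13 ≈ 31.538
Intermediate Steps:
T(M, q) = (q + 2*M)/(22 + q)
X(25) - T(-185, 30) = 25 - (30 + 2*(-185))/(22 + 30) = 25 - (30 - 370)/52 = 25 - (-340)/52 = 25 - 1*(-85/13) = 25 + 85/13 = 410/13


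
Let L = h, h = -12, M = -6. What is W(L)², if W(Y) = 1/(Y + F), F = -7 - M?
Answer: 1/169 ≈ 0.0059172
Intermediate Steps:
F = -1 (F = -7 - 1*(-6) = -7 + 6 = -1)
L = -12
W(Y) = 1/(-1 + Y) (W(Y) = 1/(Y - 1) = 1/(-1 + Y))
W(L)² = (1/(-1 - 12))² = (1/(-13))² = (-1/13)² = 1/169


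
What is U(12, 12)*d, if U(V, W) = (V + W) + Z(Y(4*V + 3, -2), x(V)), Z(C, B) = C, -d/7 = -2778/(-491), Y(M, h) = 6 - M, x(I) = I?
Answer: 408366/491 ≈ 831.70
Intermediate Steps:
d = -19446/491 (d = -(-19446)/(-491) = -(-19446)*(-1)/491 = -7*2778/491 = -19446/491 ≈ -39.605)
U(V, W) = 3 + W - 3*V (U(V, W) = (V + W) + (6 - (4*V + 3)) = (V + W) + (6 - (3 + 4*V)) = (V + W) + (6 + (-3 - 4*V)) = (V + W) + (3 - 4*V) = 3 + W - 3*V)
U(12, 12)*d = (3 + 12 - 3*12)*(-19446/491) = (3 + 12 - 36)*(-19446/491) = -21*(-19446/491) = 408366/491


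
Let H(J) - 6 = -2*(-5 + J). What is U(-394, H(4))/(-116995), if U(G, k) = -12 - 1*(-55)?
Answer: -43/116995 ≈ -0.00036754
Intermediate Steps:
H(J) = 16 - 2*J (H(J) = 6 - 2*(-5 + J) = 6 + (10 - 2*J) = 16 - 2*J)
U(G, k) = 43 (U(G, k) = -12 + 55 = 43)
U(-394, H(4))/(-116995) = 43/(-116995) = 43*(-1/116995) = -43/116995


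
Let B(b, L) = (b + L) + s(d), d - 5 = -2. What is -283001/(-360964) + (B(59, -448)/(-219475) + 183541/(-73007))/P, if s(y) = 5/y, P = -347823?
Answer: 4731742287231996555949/6035218561534468313700 ≈ 0.78402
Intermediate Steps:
d = 3 (d = 5 - 2 = 3)
B(b, L) = 5/3 + L + b (B(b, L) = (b + L) + 5/3 = (L + b) + 5*(1/3) = (L + b) + 5/3 = 5/3 + L + b)
-283001/(-360964) + (B(59, -448)/(-219475) + 183541/(-73007))/P = -283001/(-360964) + ((5/3 - 448 + 59)/(-219475) + 183541/(-73007))/(-347823) = -283001*(-1/360964) + (-1162/3*(-1/219475) + 183541*(-1/73007))*(-1/347823) = 283001/360964 + (1162/658425 - 183541/73007)*(-1/347823) = 283001/360964 - 120763148791/48069633975*(-1/347823) = 283001/360964 + 120763148791/16719724298086425 = 4731742287231996555949/6035218561534468313700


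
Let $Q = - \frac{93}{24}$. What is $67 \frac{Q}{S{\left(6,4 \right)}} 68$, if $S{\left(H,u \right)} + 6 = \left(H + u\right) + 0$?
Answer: $- \frac{35309}{8} \approx -4413.6$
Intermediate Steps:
$S{\left(H,u \right)} = -6 + H + u$ ($S{\left(H,u \right)} = -6 + \left(\left(H + u\right) + 0\right) = -6 + \left(H + u\right) = -6 + H + u$)
$Q = - \frac{31}{8}$ ($Q = \left(-93\right) \frac{1}{24} = - \frac{31}{8} \approx -3.875$)
$67 \frac{Q}{S{\left(6,4 \right)}} 68 = 67 \left(- \frac{31}{8 \left(-6 + 6 + 4\right)}\right) 68 = 67 \left(- \frac{31}{8 \cdot 4}\right) 68 = 67 \left(\left(- \frac{31}{8}\right) \frac{1}{4}\right) 68 = 67 \left(- \frac{31}{32}\right) 68 = \left(- \frac{2077}{32}\right) 68 = - \frac{35309}{8}$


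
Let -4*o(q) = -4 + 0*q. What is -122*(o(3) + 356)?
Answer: -43554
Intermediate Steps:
o(q) = 1 (o(q) = -(-4 + 0*q)/4 = -(-4 + 0)/4 = -1/4*(-4) = 1)
-122*(o(3) + 356) = -122*(1 + 356) = -122*357 = -43554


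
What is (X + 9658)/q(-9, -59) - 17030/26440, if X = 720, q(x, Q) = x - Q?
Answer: 13677141/66100 ≈ 206.92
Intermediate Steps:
(X + 9658)/q(-9, -59) - 17030/26440 = (720 + 9658)/(-9 - 1*(-59)) - 17030/26440 = 10378/(-9 + 59) - 17030*1/26440 = 10378/50 - 1703/2644 = 10378*(1/50) - 1703/2644 = 5189/25 - 1703/2644 = 13677141/66100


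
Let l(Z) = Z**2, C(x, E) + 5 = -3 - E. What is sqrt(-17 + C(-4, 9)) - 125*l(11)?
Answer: -15125 + I*sqrt(34) ≈ -15125.0 + 5.831*I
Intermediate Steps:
C(x, E) = -8 - E (C(x, E) = -5 + (-3 - E) = -8 - E)
sqrt(-17 + C(-4, 9)) - 125*l(11) = sqrt(-17 + (-8 - 1*9)) - 125*11**2 = sqrt(-17 + (-8 - 9)) - 125*121 = sqrt(-17 - 17) - 15125 = sqrt(-34) - 15125 = I*sqrt(34) - 15125 = -15125 + I*sqrt(34)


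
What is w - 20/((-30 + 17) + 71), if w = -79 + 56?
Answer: -677/29 ≈ -23.345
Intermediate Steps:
w = -23
w - 20/((-30 + 17) + 71) = -23 - 20/((-30 + 17) + 71) = -23 - 20/(-13 + 71) = -23 - 20/58 = -23 + (1/58)*(-20) = -23 - 10/29 = -677/29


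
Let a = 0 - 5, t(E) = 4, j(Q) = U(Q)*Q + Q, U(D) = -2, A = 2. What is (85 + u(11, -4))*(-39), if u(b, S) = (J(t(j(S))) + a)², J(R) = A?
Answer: -3666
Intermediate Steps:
j(Q) = -Q (j(Q) = -2*Q + Q = -Q)
J(R) = 2
a = -5
u(b, S) = 9 (u(b, S) = (2 - 5)² = (-3)² = 9)
(85 + u(11, -4))*(-39) = (85 + 9)*(-39) = 94*(-39) = -3666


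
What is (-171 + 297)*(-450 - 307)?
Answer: -95382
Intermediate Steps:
(-171 + 297)*(-450 - 307) = 126*(-757) = -95382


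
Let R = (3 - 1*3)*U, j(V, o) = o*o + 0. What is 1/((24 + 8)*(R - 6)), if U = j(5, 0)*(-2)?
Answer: -1/192 ≈ -0.0052083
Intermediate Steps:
j(V, o) = o**2 (j(V, o) = o**2 + 0 = o**2)
U = 0 (U = 0**2*(-2) = 0*(-2) = 0)
R = 0 (R = (3 - 1*3)*0 = (3 - 3)*0 = 0*0 = 0)
1/((24 + 8)*(R - 6)) = 1/((24 + 8)*(0 - 6)) = 1/(32*(-6)) = 1/(-192) = -1/192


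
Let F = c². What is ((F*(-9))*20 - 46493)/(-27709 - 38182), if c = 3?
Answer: 48113/65891 ≈ 0.73019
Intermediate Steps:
F = 9 (F = 3² = 9)
((F*(-9))*20 - 46493)/(-27709 - 38182) = ((9*(-9))*20 - 46493)/(-27709 - 38182) = (-81*20 - 46493)/(-65891) = (-1620 - 46493)*(-1/65891) = -48113*(-1/65891) = 48113/65891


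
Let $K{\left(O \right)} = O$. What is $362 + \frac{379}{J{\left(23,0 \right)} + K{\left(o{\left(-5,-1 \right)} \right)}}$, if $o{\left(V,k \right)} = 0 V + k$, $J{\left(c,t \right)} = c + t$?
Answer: $\frac{8343}{22} \approx 379.23$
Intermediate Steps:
$o{\left(V,k \right)} = k$ ($o{\left(V,k \right)} = 0 + k = k$)
$362 + \frac{379}{J{\left(23,0 \right)} + K{\left(o{\left(-5,-1 \right)} \right)}} = 362 + \frac{379}{\left(23 + 0\right) - 1} = 362 + \frac{379}{23 - 1} = 362 + \frac{379}{22} = \frac{8343}{22}$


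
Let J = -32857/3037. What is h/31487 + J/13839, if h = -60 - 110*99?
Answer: -461252589209/1323368476941 ≈ -0.34854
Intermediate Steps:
J = -32857/3037 (J = -32857*1/3037 = -32857/3037 ≈ -10.819)
h = -10950 (h = -60 - 10890 = -10950)
h/31487 + J/13839 = -10950/31487 - 32857/3037/13839 = -10950*1/31487 - 32857/3037*1/13839 = -10950/31487 - 32857/42029043 = -461252589209/1323368476941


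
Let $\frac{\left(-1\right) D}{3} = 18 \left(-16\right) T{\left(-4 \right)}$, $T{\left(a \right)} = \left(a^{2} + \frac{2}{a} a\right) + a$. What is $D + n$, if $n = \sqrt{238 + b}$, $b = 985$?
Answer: $12096 + \sqrt{1223} \approx 12131.0$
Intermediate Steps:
$n = \sqrt{1223}$ ($n = \sqrt{238 + 985} = \sqrt{1223} \approx 34.971$)
$T{\left(a \right)} = 2 + a + a^{2}$ ($T{\left(a \right)} = \left(a^{2} + 2\right) + a = \left(2 + a^{2}\right) + a = 2 + a + a^{2}$)
$D = 12096$ ($D = - 3 \cdot 18 \left(-16\right) \left(2 - 4 + \left(-4\right)^{2}\right) = - 3 \left(- 288 \left(2 - 4 + 16\right)\right) = - 3 \left(\left(-288\right) 14\right) = \left(-3\right) \left(-4032\right) = 12096$)
$D + n = 12096 + \sqrt{1223}$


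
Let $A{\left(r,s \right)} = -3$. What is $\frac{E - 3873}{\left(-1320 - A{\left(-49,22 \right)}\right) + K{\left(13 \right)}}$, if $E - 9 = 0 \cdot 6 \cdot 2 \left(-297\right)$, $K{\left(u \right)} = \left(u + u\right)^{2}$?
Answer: $\frac{3864}{641} \approx 6.0281$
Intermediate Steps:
$K{\left(u \right)} = 4 u^{2}$ ($K{\left(u \right)} = \left(2 u\right)^{2} = 4 u^{2}$)
$E = 9$ ($E = 9 + 0 \cdot 6 \cdot 2 \left(-297\right) = 9 + 0 \cdot 2 \left(-297\right) = 9 + 0 \left(-297\right) = 9 + 0 = 9$)
$\frac{E - 3873}{\left(-1320 - A{\left(-49,22 \right)}\right) + K{\left(13 \right)}} = \frac{9 - 3873}{\left(-1320 - -3\right) + 4 \cdot 13^{2}} = - \frac{3864}{\left(-1320 + 3\right) + 4 \cdot 169} = - \frac{3864}{-1317 + 676} = - \frac{3864}{-641} = \left(-3864\right) \left(- \frac{1}{641}\right) = \frac{3864}{641}$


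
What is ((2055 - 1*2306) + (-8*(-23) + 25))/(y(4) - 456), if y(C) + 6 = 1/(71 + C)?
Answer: 3150/34649 ≈ 0.090912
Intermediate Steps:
y(C) = -6 + 1/(71 + C)
((2055 - 1*2306) + (-8*(-23) + 25))/(y(4) - 456) = ((2055 - 1*2306) + (-8*(-23) + 25))/((-425 - 6*4)/(71 + 4) - 456) = ((2055 - 2306) + (184 + 25))/((-425 - 24)/75 - 456) = (-251 + 209)/((1/75)*(-449) - 456) = -42/(-449/75 - 456) = -42/(-34649/75) = -42*(-75/34649) = 3150/34649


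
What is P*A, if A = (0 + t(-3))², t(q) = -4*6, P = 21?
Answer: 12096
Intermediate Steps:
t(q) = -24
A = 576 (A = (0 - 24)² = (-24)² = 576)
P*A = 21*576 = 12096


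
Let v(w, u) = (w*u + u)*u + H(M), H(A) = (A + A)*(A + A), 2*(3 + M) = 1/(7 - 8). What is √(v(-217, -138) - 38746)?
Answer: I*√4152201 ≈ 2037.7*I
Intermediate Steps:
M = -7/2 (M = -3 + 1/(2*(7 - 8)) = -3 + (½)/(-1) = -3 + (½)*(-1) = -3 - ½ = -7/2 ≈ -3.5000)
H(A) = 4*A² (H(A) = (2*A)*(2*A) = 4*A²)
v(w, u) = 49 + u*(u + u*w) (v(w, u) = (w*u + u)*u + 4*(-7/2)² = (u*w + u)*u + 4*(49/4) = (u + u*w)*u + 49 = u*(u + u*w) + 49 = 49 + u*(u + u*w))
√(v(-217, -138) - 38746) = √((49 + (-138)² - 217*(-138)²) - 38746) = √((49 + 19044 - 217*19044) - 38746) = √((49 + 19044 - 4132548) - 38746) = √(-4113455 - 38746) = √(-4152201) = I*√4152201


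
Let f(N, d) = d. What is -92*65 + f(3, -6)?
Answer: -5986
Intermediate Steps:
-92*65 + f(3, -6) = -92*65 - 6 = -5980 - 6 = -5986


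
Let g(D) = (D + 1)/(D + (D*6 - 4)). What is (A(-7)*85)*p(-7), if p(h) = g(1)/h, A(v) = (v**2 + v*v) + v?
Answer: -2210/3 ≈ -736.67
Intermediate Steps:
g(D) = (1 + D)/(-4 + 7*D) (g(D) = (1 + D)/(D + (6*D - 4)) = (1 + D)/(D + (-4 + 6*D)) = (1 + D)/(-4 + 7*D))
A(v) = v + 2*v**2 (A(v) = (v**2 + v**2) + v = 2*v**2 + v = v + 2*v**2)
p(h) = 2/(3*h) (p(h) = ((1 + 1)/(-4 + 7*1))/h = (2/(-4 + 7))/h = (2/3)/h = ((1/3)*2)/h = 2/(3*h))
(A(-7)*85)*p(-7) = (-7*(1 + 2*(-7))*85)*((2/3)/(-7)) = (-7*(1 - 14)*85)*((2/3)*(-1/7)) = (-7*(-13)*85)*(-2/21) = (91*85)*(-2/21) = 7735*(-2/21) = -2210/3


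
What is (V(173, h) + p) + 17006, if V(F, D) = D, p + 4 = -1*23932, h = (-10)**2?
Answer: -6830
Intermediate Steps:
h = 100
p = -23936 (p = -4 - 1*23932 = -4 - 23932 = -23936)
(V(173, h) + p) + 17006 = (100 - 23936) + 17006 = -23836 + 17006 = -6830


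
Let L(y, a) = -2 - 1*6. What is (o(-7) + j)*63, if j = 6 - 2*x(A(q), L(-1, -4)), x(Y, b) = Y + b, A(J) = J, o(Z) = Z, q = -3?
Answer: 1323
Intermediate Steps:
L(y, a) = -8 (L(y, a) = -2 - 6 = -8)
j = 28 (j = 6 - 2*(-3 - 8) = 6 - 2*(-11) = 6 + 22 = 28)
(o(-7) + j)*63 = (-7 + 28)*63 = 21*63 = 1323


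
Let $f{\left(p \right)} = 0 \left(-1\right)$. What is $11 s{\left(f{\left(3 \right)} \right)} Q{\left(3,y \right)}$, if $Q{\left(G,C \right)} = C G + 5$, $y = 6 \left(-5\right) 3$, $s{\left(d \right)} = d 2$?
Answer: $0$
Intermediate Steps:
$f{\left(p \right)} = 0$
$s{\left(d \right)} = 2 d$
$y = -90$ ($y = \left(-30\right) 3 = -90$)
$Q{\left(G,C \right)} = 5 + C G$
$11 s{\left(f{\left(3 \right)} \right)} Q{\left(3,y \right)} = 11 \cdot 2 \cdot 0 \left(5 - 270\right) = 11 \cdot 0 \left(5 - 270\right) = 0 \left(-265\right) = 0$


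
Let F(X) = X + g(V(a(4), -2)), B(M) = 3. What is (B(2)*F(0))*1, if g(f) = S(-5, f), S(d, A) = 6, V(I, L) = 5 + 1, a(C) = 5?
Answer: 18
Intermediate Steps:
V(I, L) = 6
g(f) = 6
F(X) = 6 + X (F(X) = X + 6 = 6 + X)
(B(2)*F(0))*1 = (3*(6 + 0))*1 = (3*6)*1 = 18*1 = 18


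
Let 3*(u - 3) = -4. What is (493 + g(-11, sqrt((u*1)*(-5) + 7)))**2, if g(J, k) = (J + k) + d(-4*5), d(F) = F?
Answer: 640328/3 + 616*I*sqrt(3) ≈ 2.1344e+5 + 1066.9*I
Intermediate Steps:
u = 5/3 (u = 3 + (1/3)*(-4) = 3 - 4/3 = 5/3 ≈ 1.6667)
g(J, k) = -20 + J + k (g(J, k) = (J + k) - 4*5 = (J + k) - 20 = -20 + J + k)
(493 + g(-11, sqrt((u*1)*(-5) + 7)))**2 = (493 + (-20 - 11 + sqrt(((5/3)*1)*(-5) + 7)))**2 = (493 + (-20 - 11 + sqrt((5/3)*(-5) + 7)))**2 = (493 + (-20 - 11 + sqrt(-25/3 + 7)))**2 = (493 + (-20 - 11 + sqrt(-4/3)))**2 = (493 + (-20 - 11 + 2*I*sqrt(3)/3))**2 = (493 + (-31 + 2*I*sqrt(3)/3))**2 = (462 + 2*I*sqrt(3)/3)**2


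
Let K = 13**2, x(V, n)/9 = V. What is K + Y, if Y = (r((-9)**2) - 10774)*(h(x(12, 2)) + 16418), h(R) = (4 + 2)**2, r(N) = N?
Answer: -175942453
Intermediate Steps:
x(V, n) = 9*V
h(R) = 36 (h(R) = 6**2 = 36)
K = 169
Y = -175942622 (Y = ((-9)**2 - 10774)*(36 + 16418) = (81 - 10774)*16454 = -10693*16454 = -175942622)
K + Y = 169 - 175942622 = -175942453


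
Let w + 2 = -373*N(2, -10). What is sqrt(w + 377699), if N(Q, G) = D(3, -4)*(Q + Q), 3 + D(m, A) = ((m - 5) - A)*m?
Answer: 3*sqrt(41469) ≈ 610.92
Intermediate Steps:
D(m, A) = -3 + m*(-5 + m - A) (D(m, A) = -3 + ((m - 5) - A)*m = -3 + ((-5 + m) - A)*m = -3 + (-5 + m - A)*m = -3 + m*(-5 + m - A))
N(Q, G) = 6*Q (N(Q, G) = (-3 + 3**2 - 5*3 - 1*(-4)*3)*(Q + Q) = (-3 + 9 - 15 + 12)*(2*Q) = 3*(2*Q) = 6*Q)
w = -4478 (w = -2 - 2238*2 = -2 - 373*12 = -2 - 4476 = -4478)
sqrt(w + 377699) = sqrt(-4478 + 377699) = sqrt(373221) = 3*sqrt(41469)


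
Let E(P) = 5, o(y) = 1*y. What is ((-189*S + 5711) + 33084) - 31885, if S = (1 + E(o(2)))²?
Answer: 106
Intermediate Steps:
o(y) = y
S = 36 (S = (1 + 5)² = 6² = 36)
((-189*S + 5711) + 33084) - 31885 = ((-189*36 + 5711) + 33084) - 31885 = ((-6804 + 5711) + 33084) - 31885 = (-1093 + 33084) - 31885 = 31991 - 31885 = 106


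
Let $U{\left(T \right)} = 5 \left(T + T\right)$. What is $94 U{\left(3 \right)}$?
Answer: $2820$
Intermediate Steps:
$U{\left(T \right)} = 10 T$ ($U{\left(T \right)} = 5 \cdot 2 T = 10 T$)
$94 U{\left(3 \right)} = 94 \cdot 10 \cdot 3 = 94 \cdot 30 = 2820$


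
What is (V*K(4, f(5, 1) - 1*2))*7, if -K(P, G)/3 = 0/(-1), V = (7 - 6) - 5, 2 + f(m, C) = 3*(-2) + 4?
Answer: 0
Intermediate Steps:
f(m, C) = -4 (f(m, C) = -2 + (3*(-2) + 4) = -2 + (-6 + 4) = -2 - 2 = -4)
V = -4 (V = 1 - 5 = -4)
K(P, G) = 0 (K(P, G) = -0/(-1) = -0*(-1) = -3*0 = 0)
(V*K(4, f(5, 1) - 1*2))*7 = -4*0*7 = 0*7 = 0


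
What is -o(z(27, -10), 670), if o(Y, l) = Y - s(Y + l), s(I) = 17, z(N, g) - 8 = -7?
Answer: 16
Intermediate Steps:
z(N, g) = 1 (z(N, g) = 8 - 7 = 1)
o(Y, l) = -17 + Y (o(Y, l) = Y - 1*17 = Y - 17 = -17 + Y)
-o(z(27, -10), 670) = -(-17 + 1) = -1*(-16) = 16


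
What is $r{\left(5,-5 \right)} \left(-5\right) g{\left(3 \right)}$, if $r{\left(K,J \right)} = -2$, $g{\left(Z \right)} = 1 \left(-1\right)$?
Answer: $-10$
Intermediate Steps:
$g{\left(Z \right)} = -1$
$r{\left(5,-5 \right)} \left(-5\right) g{\left(3 \right)} = \left(-2\right) \left(-5\right) \left(-1\right) = 10 \left(-1\right) = -10$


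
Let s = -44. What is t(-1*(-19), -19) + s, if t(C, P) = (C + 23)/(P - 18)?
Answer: -1670/37 ≈ -45.135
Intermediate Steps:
t(C, P) = (23 + C)/(-18 + P)
t(-1*(-19), -19) + s = (23 - 1*(-19))/(-18 - 19) - 44 = (23 + 19)/(-37) - 44 = -1/37*42 - 44 = -42/37 - 44 = -1670/37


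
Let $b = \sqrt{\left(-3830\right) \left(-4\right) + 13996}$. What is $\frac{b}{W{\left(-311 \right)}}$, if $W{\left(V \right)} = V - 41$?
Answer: $- \frac{\sqrt{7329}}{176} \approx -0.48642$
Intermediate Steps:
$W{\left(V \right)} = -41 + V$
$b = 2 \sqrt{7329}$ ($b = \sqrt{15320 + 13996} = \sqrt{29316} = 2 \sqrt{7329} \approx 171.22$)
$\frac{b}{W{\left(-311 \right)}} = \frac{2 \sqrt{7329}}{-41 - 311} = \frac{2 \sqrt{7329}}{-352} = 2 \sqrt{7329} \left(- \frac{1}{352}\right) = - \frac{\sqrt{7329}}{176}$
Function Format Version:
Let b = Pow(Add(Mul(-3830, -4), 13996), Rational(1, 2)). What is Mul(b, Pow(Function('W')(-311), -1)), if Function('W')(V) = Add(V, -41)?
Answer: Mul(Rational(-1, 176), Pow(7329, Rational(1, 2))) ≈ -0.48642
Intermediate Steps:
Function('W')(V) = Add(-41, V)
b = Mul(2, Pow(7329, Rational(1, 2))) (b = Pow(Add(15320, 13996), Rational(1, 2)) = Pow(29316, Rational(1, 2)) = Mul(2, Pow(7329, Rational(1, 2))) ≈ 171.22)
Mul(b, Pow(Function('W')(-311), -1)) = Mul(Mul(2, Pow(7329, Rational(1, 2))), Pow(Add(-41, -311), -1)) = Mul(Mul(2, Pow(7329, Rational(1, 2))), Pow(-352, -1)) = Mul(Mul(2, Pow(7329, Rational(1, 2))), Rational(-1, 352)) = Mul(Rational(-1, 176), Pow(7329, Rational(1, 2)))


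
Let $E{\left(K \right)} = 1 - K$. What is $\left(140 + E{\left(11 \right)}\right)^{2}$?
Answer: $16900$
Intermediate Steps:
$\left(140 + E{\left(11 \right)}\right)^{2} = \left(140 + \left(1 - 11\right)\right)^{2} = \left(140 - 10\right)^{2} = 130^{2} = 16900$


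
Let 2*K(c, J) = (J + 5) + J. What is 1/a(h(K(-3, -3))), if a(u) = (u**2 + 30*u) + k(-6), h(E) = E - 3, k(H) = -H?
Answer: -4/347 ≈ -0.011527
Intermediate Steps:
K(c, J) = 5/2 + J (K(c, J) = ((J + 5) + J)/2 = ((5 + J) + J)/2 = (5 + 2*J)/2 = 5/2 + J)
h(E) = -3 + E
a(u) = 6 + u**2 + 30*u (a(u) = (u**2 + 30*u) - 1*(-6) = (u**2 + 30*u) + 6 = 6 + u**2 + 30*u)
1/a(h(K(-3, -3))) = 1/(6 + (-3 + (5/2 - 3))**2 + 30*(-3 + (5/2 - 3))) = 1/(6 + (-3 - 1/2)**2 + 30*(-3 - 1/2)) = 1/(6 + (-7/2)**2 + 30*(-7/2)) = 1/(6 + 49/4 - 105) = 1/(-347/4) = -4/347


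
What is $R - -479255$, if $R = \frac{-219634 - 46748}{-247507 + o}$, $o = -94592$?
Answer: $\frac{18216991403}{38011} \approx 4.7926 \cdot 10^{5}$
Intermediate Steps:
$R = \frac{29598}{38011}$ ($R = \frac{-219634 - 46748}{-247507 - 94592} = - \frac{266382}{-342099} = \left(-266382\right) \left(- \frac{1}{342099}\right) = \frac{29598}{38011} \approx 0.77867$)
$R - -479255 = \frac{29598}{38011} - -479255 = \frac{29598}{38011} + 479255 = \frac{18216991403}{38011}$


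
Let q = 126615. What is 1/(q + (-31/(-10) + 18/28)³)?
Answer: 42875/5430866216 ≈ 7.8947e-6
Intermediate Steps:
1/(q + (-31/(-10) + 18/28)³) = 1/(126615 + (-31/(-10) + 18/28)³) = 1/(126615 + (-31*(-⅒) + 18*(1/28))³) = 1/(126615 + (31/10 + 9/14)³) = 1/(126615 + (131/35)³) = 1/(126615 + 2248091/42875) = 1/(5430866216/42875) = 42875/5430866216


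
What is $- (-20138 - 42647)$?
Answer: $62785$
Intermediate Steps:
$- (-20138 - 42647) = \left(-1\right) \left(-62785\right) = 62785$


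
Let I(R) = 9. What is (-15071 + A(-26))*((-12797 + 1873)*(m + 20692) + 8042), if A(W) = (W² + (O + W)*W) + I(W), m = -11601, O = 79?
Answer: 1565397390088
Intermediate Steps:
A(W) = 9 + W² + W*(79 + W) (A(W) = (W² + (79 + W)*W) + 9 = (W² + W*(79 + W)) + 9 = 9 + W² + W*(79 + W))
(-15071 + A(-26))*((-12797 + 1873)*(m + 20692) + 8042) = (-15071 + (9 + 2*(-26)² + 79*(-26)))*((-12797 + 1873)*(-11601 + 20692) + 8042) = (-15071 + (9 + 2*676 - 2054))*(-10924*9091 + 8042) = (-15071 + (9 + 1352 - 2054))*(-99310084 + 8042) = (-15071 - 693)*(-99302042) = -15764*(-99302042) = 1565397390088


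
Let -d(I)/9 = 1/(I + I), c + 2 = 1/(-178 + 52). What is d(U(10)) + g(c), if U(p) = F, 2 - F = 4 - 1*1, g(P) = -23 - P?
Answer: -1039/63 ≈ -16.492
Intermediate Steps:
c = -253/126 (c = -2 + 1/(-178 + 52) = -2 + 1/(-126) = -2 - 1/126 = -253/126 ≈ -2.0079)
F = -1 (F = 2 - (4 - 1*1) = 2 - (4 - 1) = 2 - 1*3 = 2 - 3 = -1)
U(p) = -1
d(I) = -9/(2*I) (d(I) = -9/(I + I) = -9*1/(2*I) = -9/(2*I))
d(U(10)) + g(c) = -9/2/(-1) + (-23 - 1*(-253/126)) = -9/2*(-1) + (-23 + 253/126) = 9/2 - 2645/126 = -1039/63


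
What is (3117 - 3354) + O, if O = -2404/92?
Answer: -6052/23 ≈ -263.13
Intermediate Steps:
O = -601/23 (O = -2404*1/92 = -601/23 ≈ -26.130)
(3117 - 3354) + O = (3117 - 3354) - 601/23 = -237 - 601/23 = -6052/23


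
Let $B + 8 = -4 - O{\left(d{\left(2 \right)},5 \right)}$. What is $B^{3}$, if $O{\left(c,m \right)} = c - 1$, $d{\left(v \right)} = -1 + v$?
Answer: $-1728$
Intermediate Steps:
$O{\left(c,m \right)} = -1 + c$
$B = -12$ ($B = -8 - 4 = -12$)
$B^{3} = \left(-12\right)^{3} = -1728$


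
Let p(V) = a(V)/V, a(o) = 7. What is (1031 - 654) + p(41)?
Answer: 15464/41 ≈ 377.17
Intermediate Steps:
p(V) = 7/V
(1031 - 654) + p(41) = (1031 - 654) + 7/41 = 377 + 7*(1/41) = 377 + 7/41 = 15464/41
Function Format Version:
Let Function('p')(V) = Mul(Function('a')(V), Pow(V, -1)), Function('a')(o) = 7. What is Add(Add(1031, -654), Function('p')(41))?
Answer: Rational(15464, 41) ≈ 377.17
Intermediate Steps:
Function('p')(V) = Mul(7, Pow(V, -1))
Add(Add(1031, -654), Function('p')(41)) = Add(Add(1031, -654), Mul(7, Pow(41, -1))) = Add(377, Mul(7, Rational(1, 41))) = Add(377, Rational(7, 41)) = Rational(15464, 41)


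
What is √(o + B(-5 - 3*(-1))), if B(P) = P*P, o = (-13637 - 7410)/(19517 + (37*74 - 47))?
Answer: √23521395/2776 ≈ 1.7471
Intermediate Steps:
o = -21047/22208 (o = -21047/(19517 + (2738 - 47)) = -21047/(19517 + 2691) = -21047/22208 ≈ -0.94772)
B(P) = P²
√(o + B(-5 - 3*(-1))) = √(-21047/22208 + (-5 - 3*(-1))²) = √(-21047/22208 + (-5 + 3)²) = √(-21047/22208 + (-2)²) = √(-21047/22208 + 4) = √(67785/22208) = √23521395/2776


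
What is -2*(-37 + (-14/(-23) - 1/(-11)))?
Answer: 18368/253 ≈ 72.601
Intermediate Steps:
-2*(-37 + (-14/(-23) - 1/(-11))) = -2*(-37 + (-14*(-1/23) - 1*(-1/11))) = -2*(-37 + (14/23 + 1/11)) = -2*(-37 + 177/253) = -2*(-9184/253) = 18368/253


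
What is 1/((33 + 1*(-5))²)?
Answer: 1/784 ≈ 0.0012755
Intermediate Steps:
1/((33 + 1*(-5))²) = 1/((33 - 5)²) = 1/(28²) = 1/784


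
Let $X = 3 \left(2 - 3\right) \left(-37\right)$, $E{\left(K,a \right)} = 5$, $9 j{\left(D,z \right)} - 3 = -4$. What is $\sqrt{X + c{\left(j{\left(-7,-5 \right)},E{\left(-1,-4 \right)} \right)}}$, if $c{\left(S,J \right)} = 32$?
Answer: $\sqrt{143} \approx 11.958$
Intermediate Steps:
$j{\left(D,z \right)} = - \frac{1}{9}$ ($j{\left(D,z \right)} = \frac{1}{3} + \frac{1}{9} \left(-4\right) = \frac{1}{3} - \frac{4}{9} = - \frac{1}{9}$)
$X = 111$ ($X = 3 \left(-1\right) \left(-37\right) = \left(-3\right) \left(-37\right) = 111$)
$\sqrt{X + c{\left(j{\left(-7,-5 \right)},E{\left(-1,-4 \right)} \right)}} = \sqrt{111 + 32} = \sqrt{143}$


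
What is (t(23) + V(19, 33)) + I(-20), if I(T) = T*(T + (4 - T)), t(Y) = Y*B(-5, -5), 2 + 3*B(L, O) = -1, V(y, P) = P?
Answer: -70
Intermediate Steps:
B(L, O) = -1 (B(L, O) = -2/3 + (1/3)*(-1) = -2/3 - 1/3 = -1)
t(Y) = -Y (t(Y) = Y*(-1) = -Y)
I(T) = 4*T (I(T) = T*4 = 4*T)
(t(23) + V(19, 33)) + I(-20) = (-1*23 + 33) + 4*(-20) = (-23 + 33) - 80 = 10 - 80 = -70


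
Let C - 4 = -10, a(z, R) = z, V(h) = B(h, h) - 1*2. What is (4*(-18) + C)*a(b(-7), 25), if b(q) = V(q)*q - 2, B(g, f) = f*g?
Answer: 25818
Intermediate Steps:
V(h) = -2 + h² (V(h) = h*h - 1*2 = h² - 2 = -2 + h²)
b(q) = -2 + q*(-2 + q²) (b(q) = (-2 + q²)*q - 2 = q*(-2 + q²) - 2 = -2 + q*(-2 + q²))
C = -6 (C = 4 - 10 = -6)
(4*(-18) + C)*a(b(-7), 25) = (4*(-18) - 6)*(-2 - 7*(-2 + (-7)²)) = (-72 - 6)*(-2 - 7*(-2 + 49)) = -78*(-2 - 7*47) = -78*(-2 - 329) = -78*(-331) = 25818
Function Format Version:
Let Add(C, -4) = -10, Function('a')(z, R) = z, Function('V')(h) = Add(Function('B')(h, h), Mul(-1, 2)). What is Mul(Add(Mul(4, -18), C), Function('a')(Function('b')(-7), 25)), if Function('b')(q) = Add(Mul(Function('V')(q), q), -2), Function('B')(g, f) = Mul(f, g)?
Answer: 25818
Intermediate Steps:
Function('V')(h) = Add(-2, Pow(h, 2)) (Function('V')(h) = Add(Mul(h, h), Mul(-1, 2)) = Add(Pow(h, 2), -2) = Add(-2, Pow(h, 2)))
Function('b')(q) = Add(-2, Mul(q, Add(-2, Pow(q, 2)))) (Function('b')(q) = Add(Mul(Add(-2, Pow(q, 2)), q), -2) = Add(Mul(q, Add(-2, Pow(q, 2))), -2) = Add(-2, Mul(q, Add(-2, Pow(q, 2)))))
C = -6 (C = Add(4, -10) = -6)
Mul(Add(Mul(4, -18), C), Function('a')(Function('b')(-7), 25)) = Mul(Add(Mul(4, -18), -6), Add(-2, Mul(-7, Add(-2, Pow(-7, 2))))) = Mul(Add(-72, -6), Add(-2, Mul(-7, Add(-2, 49)))) = Mul(-78, Add(-2, Mul(-7, 47))) = Mul(-78, Add(-2, -329)) = Mul(-78, -331) = 25818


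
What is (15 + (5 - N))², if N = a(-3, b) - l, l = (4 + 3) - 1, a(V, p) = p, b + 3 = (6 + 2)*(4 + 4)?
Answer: 1225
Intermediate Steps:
b = 61 (b = -3 + (6 + 2)*(4 + 4) = -3 + 8*8 = -3 + 64 = 61)
l = 6 (l = 7 - 1 = 6)
N = 55 (N = 61 - 1*6 = 61 - 6 = 55)
(15 + (5 - N))² = (15 + (5 - 1*55))² = (15 + (5 - 55))² = (15 - 50)² = (-35)² = 1225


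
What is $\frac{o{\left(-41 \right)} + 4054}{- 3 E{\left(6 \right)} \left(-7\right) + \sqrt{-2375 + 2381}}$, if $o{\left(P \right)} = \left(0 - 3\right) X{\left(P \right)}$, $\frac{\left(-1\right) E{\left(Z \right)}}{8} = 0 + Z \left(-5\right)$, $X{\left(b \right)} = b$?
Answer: $\frac{3508680}{4233599} - \frac{4177 \sqrt{6}}{25401594} \approx 0.82837$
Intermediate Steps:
$E{\left(Z \right)} = 40 Z$ ($E{\left(Z \right)} = - 8 \left(0 + Z \left(-5\right)\right) = - 8 \left(0 - 5 Z\right) = - 8 \left(- 5 Z\right) = 40 Z$)
$o{\left(P \right)} = - 3 P$ ($o{\left(P \right)} = \left(0 - 3\right) P = - 3 P$)
$\frac{o{\left(-41 \right)} + 4054}{- 3 E{\left(6 \right)} \left(-7\right) + \sqrt{-2375 + 2381}} = \frac{\left(-3\right) \left(-41\right) + 4054}{- 3 \cdot 40 \cdot 6 \left(-7\right) + \sqrt{-2375 + 2381}} = \frac{123 + 4054}{\left(-3\right) 240 \left(-7\right) + \sqrt{6}} = \frac{4177}{\left(-720\right) \left(-7\right) + \sqrt{6}} = \frac{4177}{5040 + \sqrt{6}}$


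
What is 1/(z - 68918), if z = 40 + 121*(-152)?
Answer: -1/87270 ≈ -1.1459e-5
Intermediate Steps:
z = -18352 (z = 40 - 18392 = -18352)
1/(z - 68918) = 1/(-18352 - 68918) = 1/(-87270) = -1/87270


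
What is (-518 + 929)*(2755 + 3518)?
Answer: 2578203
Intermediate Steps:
(-518 + 929)*(2755 + 3518) = 411*6273 = 2578203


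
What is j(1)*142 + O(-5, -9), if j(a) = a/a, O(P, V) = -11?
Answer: 131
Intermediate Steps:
j(a) = 1
j(1)*142 + O(-5, -9) = 1*142 - 11 = 142 - 11 = 131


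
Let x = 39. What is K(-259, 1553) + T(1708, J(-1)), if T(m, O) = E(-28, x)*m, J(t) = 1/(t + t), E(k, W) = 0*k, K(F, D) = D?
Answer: 1553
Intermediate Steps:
E(k, W) = 0
J(t) = 1/(2*t)
T(m, O) = 0 (T(m, O) = 0*m = 0)
K(-259, 1553) + T(1708, J(-1)) = 1553 + 0 = 1553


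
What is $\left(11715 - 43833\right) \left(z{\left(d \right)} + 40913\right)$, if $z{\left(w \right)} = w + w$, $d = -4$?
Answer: $-1313786790$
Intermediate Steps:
$z{\left(w \right)} = 2 w$
$\left(11715 - 43833\right) \left(z{\left(d \right)} + 40913\right) = \left(11715 - 43833\right) \left(2 \left(-4\right) + 40913\right) = - 32118 \left(-8 + 40913\right) = \left(-32118\right) 40905 = -1313786790$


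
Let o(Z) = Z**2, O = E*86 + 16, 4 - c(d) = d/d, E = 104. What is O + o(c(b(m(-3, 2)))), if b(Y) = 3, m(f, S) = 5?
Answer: 8969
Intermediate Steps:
c(d) = 3 (c(d) = 4 - d/d = 4 - 1*1 = 4 - 1 = 3)
O = 8960 (O = 104*86 + 16 = 8944 + 16 = 8960)
O + o(c(b(m(-3, 2)))) = 8960 + 3**2 = 8960 + 9 = 8969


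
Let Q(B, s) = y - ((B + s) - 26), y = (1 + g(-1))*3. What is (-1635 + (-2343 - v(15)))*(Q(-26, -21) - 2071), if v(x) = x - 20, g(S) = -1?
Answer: 7938054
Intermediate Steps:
v(x) = -20 + x
y = 0 (y = (1 - 1)*3 = 0*3 = 0)
Q(B, s) = 26 - B - s (Q(B, s) = 0 - ((B + s) - 26) = 0 - (-26 + B + s) = 0 + (26 - B - s) = 26 - B - s)
(-1635 + (-2343 - v(15)))*(Q(-26, -21) - 2071) = (-1635 + (-2343 - (-20 + 15)))*((26 - 1*(-26) - 1*(-21)) - 2071) = (-1635 + (-2343 - 1*(-5)))*((26 + 26 + 21) - 2071) = (-1635 + (-2343 + 5))*(73 - 2071) = (-1635 - 2338)*(-1998) = -3973*(-1998) = 7938054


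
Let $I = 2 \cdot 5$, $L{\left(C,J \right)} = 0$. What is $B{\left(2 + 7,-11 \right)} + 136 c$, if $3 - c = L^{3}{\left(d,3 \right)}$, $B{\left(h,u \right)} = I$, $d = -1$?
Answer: $418$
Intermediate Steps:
$I = 10$
$B{\left(h,u \right)} = 10$
$c = 3$ ($c = 3 - 0^{3} = 3 - 0 = 3 + 0 = 3$)
$B{\left(2 + 7,-11 \right)} + 136 c = 10 + 136 \cdot 3 = 10 + 408 = 418$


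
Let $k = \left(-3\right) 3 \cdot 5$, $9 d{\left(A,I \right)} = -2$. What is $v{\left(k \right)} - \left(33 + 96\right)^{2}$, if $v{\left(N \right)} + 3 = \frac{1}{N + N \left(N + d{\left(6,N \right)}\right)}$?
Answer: $- \frac{33121559}{1990} \approx -16644.0$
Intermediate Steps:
$d{\left(A,I \right)} = - \frac{2}{9}$ ($d{\left(A,I \right)} = \frac{1}{9} \left(-2\right) = - \frac{2}{9}$)
$k = -45$ ($k = \left(-9\right) 5 = -45$)
$v{\left(N \right)} = -3 + \frac{1}{N + N \left(- \frac{2}{9} + N\right)}$ ($v{\left(N \right)} = -3 + \frac{1}{N + N \left(N - \frac{2}{9}\right)} = -3 + \frac{1}{N + N \left(- \frac{2}{9} + N\right)}$)
$v{\left(k \right)} - \left(33 + 96\right)^{2} = \frac{3 \left(3 - 9 \left(-45\right)^{2} - -315\right)}{\left(-45\right) \left(7 + 9 \left(-45\right)\right)} - \left(33 + 96\right)^{2} = 3 \left(- \frac{1}{45}\right) \frac{1}{7 - 405} \left(3 - 18225 + 315\right) - 129^{2} = 3 \left(- \frac{1}{45}\right) \frac{1}{-398} \left(3 - 18225 + 315\right) - 16641 = 3 \left(- \frac{1}{45}\right) \left(- \frac{1}{398}\right) \left(-17907\right) - 16641 = - \frac{5969}{1990} - 16641 = - \frac{33121559}{1990}$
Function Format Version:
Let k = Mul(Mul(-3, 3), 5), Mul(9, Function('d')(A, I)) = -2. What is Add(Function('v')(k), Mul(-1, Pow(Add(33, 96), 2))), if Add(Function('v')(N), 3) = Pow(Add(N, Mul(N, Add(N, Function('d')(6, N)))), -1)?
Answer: Rational(-33121559, 1990) ≈ -16644.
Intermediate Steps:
Function('d')(A, I) = Rational(-2, 9) (Function('d')(A, I) = Mul(Rational(1, 9), -2) = Rational(-2, 9))
k = -45 (k = Mul(-9, 5) = -45)
Function('v')(N) = Add(-3, Pow(Add(N, Mul(N, Add(Rational(-2, 9), N))), -1)) (Function('v')(N) = Add(-3, Pow(Add(N, Mul(N, Add(N, Rational(-2, 9)))), -1)) = Add(-3, Pow(Add(N, Mul(N, Add(Rational(-2, 9), N))), -1)))
Add(Function('v')(k), Mul(-1, Pow(Add(33, 96), 2))) = Add(Mul(3, Pow(-45, -1), Pow(Add(7, Mul(9, -45)), -1), Add(3, Mul(-9, Pow(-45, 2)), Mul(-7, -45))), Mul(-1, Pow(Add(33, 96), 2))) = Add(Mul(3, Rational(-1, 45), Pow(Add(7, -405), -1), Add(3, Mul(-9, 2025), 315)), Mul(-1, Pow(129, 2))) = Add(Mul(3, Rational(-1, 45), Pow(-398, -1), Add(3, -18225, 315)), Mul(-1, 16641)) = Add(Mul(3, Rational(-1, 45), Rational(-1, 398), -17907), -16641) = Add(Rational(-5969, 1990), -16641) = Rational(-33121559, 1990)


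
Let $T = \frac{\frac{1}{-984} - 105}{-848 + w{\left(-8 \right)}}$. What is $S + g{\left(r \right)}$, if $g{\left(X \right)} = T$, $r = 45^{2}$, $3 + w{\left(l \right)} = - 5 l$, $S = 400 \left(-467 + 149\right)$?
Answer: $- \frac{101508549479}{798024} \approx -1.272 \cdot 10^{5}$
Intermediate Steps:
$S = -127200$ ($S = 400 \left(-318\right) = -127200$)
$w{\left(l \right)} = -3 - 5 l$
$r = 2025$
$T = \frac{103321}{798024}$ ($T = \frac{\frac{1}{-984} - 105}{-848 - -37} = \frac{- \frac{1}{984} - 105}{-848 + \left(-3 + 40\right)} = - \frac{103321}{984 \left(-848 + 37\right)} = - \frac{103321}{984 \left(-811\right)} = \left(- \frac{103321}{984}\right) \left(- \frac{1}{811}\right) = \frac{103321}{798024} \approx 0.12947$)
$g{\left(X \right)} = \frac{103321}{798024}$
$S + g{\left(r \right)} = -127200 + \frac{103321}{798024} = - \frac{101508549479}{798024}$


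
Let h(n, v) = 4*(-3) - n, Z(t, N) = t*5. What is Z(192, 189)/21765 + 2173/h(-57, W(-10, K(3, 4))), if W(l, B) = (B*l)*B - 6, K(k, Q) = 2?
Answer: 3155903/65295 ≈ 48.333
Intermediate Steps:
Z(t, N) = 5*t
W(l, B) = -6 + l*B² (W(l, B) = l*B² - 6 = -6 + l*B²)
h(n, v) = -12 - n
Z(192, 189)/21765 + 2173/h(-57, W(-10, K(3, 4))) = (5*192)/21765 + 2173/(-12 - 1*(-57)) = 960*(1/21765) + 2173/(-12 + 57) = 64/1451 + 2173/45 = 3155903/65295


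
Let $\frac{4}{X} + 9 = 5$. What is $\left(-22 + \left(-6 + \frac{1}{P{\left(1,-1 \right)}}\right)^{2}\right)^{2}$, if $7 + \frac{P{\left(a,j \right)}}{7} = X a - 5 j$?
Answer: $\frac{41306329}{194481} \approx 212.39$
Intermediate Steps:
$X = -1$ ($X = \frac{4}{-9 + 5} = \frac{4}{-4} = 4 \left(- \frac{1}{4}\right) = -1$)
$P{\left(a,j \right)} = -49 - 35 j - 7 a$ ($P{\left(a,j \right)} = -49 + 7 \left(- a - 5 j\right) = -49 - \left(7 a + 35 j\right) = -49 - 35 j - 7 a$)
$\left(-22 + \left(-6 + \frac{1}{P{\left(1,-1 \right)}}\right)^{2}\right)^{2} = \left(-22 + \left(-6 + \frac{1}{-49 - -35 - 7}\right)^{2}\right)^{2} = \left(-22 + \left(-6 + \frac{1}{-49 + 35 - 7}\right)^{2}\right)^{2} = \left(-22 + \left(-6 + \frac{1}{-21}\right)^{2}\right)^{2} = \left(-22 + \left(-6 - \frac{1}{21}\right)^{2}\right)^{2} = \left(-22 + \left(- \frac{127}{21}\right)^{2}\right)^{2} = \left(-22 + \frac{16129}{441}\right)^{2} = \left(\frac{6427}{441}\right)^{2} = \frac{41306329}{194481}$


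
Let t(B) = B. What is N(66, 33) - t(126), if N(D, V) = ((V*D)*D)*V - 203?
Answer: 4743355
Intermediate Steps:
N(D, V) = -203 + D²*V² (N(D, V) = ((D*V)*D)*V - 203 = (V*D²)*V - 203 = D²*V² - 203 = -203 + D²*V²)
N(66, 33) - t(126) = (-203 + 66²*33²) - 1*126 = (-203 + 4356*1089) - 126 = (-203 + 4743684) - 126 = 4743481 - 126 = 4743355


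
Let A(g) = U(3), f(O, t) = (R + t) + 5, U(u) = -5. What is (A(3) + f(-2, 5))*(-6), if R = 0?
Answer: -30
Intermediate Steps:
f(O, t) = 5 + t (f(O, t) = (0 + t) + 5 = t + 5 = 5 + t)
A(g) = -5
(A(3) + f(-2, 5))*(-6) = (-5 + (5 + 5))*(-6) = (-5 + 10)*(-6) = 5*(-6) = -30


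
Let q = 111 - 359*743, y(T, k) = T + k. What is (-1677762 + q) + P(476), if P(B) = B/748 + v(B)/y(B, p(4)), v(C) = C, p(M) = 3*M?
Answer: -2609366533/1342 ≈ -1.9444e+6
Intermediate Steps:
q = -266626 (q = 111 - 266737 = -266626)
P(B) = B/748 + B/(12 + B) (P(B) = B/748 + B/(B + 3*4) = B*(1/748) + B/(B + 12) = B/748 + B/(12 + B))
(-1677762 + q) + P(476) = (-1677762 - 266626) + (1/748)*476*(760 + 476)/(12 + 476) = -1944388 + (1/748)*476*1236/488 = -1944388 + (1/748)*476*(1/488)*1236 = -1944388 + 2163/1342 = -2609366533/1342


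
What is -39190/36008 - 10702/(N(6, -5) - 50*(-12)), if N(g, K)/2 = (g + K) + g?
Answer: -102355069/5527228 ≈ -18.518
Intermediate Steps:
N(g, K) = 2*K + 4*g (N(g, K) = 2*((g + K) + g) = 2*((K + g) + g) = 2*(K + 2*g) = 2*K + 4*g)
-39190/36008 - 10702/(N(6, -5) - 50*(-12)) = -39190/36008 - 10702/((2*(-5) + 4*6) - 50*(-12)) = -39190*1/36008 - 10702/((-10 + 24) + 600) = -19595/18004 - 10702/(14 + 600) = -19595/18004 - 10702/614 = -19595/18004 - 10702*1/614 = -19595/18004 - 5351/307 = -102355069/5527228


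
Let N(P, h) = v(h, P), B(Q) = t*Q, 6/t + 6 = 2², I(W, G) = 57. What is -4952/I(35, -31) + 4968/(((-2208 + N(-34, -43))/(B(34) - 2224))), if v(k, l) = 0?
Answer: 586715/114 ≈ 5146.6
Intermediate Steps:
t = -3 (t = 6/(-6 + 2²) = 6/(-6 + 4) = 6/(-2) = 6*(-½) = -3)
B(Q) = -3*Q
N(P, h) = 0
-4952/I(35, -31) + 4968/(((-2208 + N(-34, -43))/(B(34) - 2224))) = -4952/57 + 4968/(((-2208 + 0)/(-3*34 - 2224))) = -4952*1/57 + 4968/((-2208/(-102 - 2224))) = -4952/57 + 4968/((-2208/(-2326))) = -4952/57 + 4968/((-2208*(-1/2326))) = -4952/57 + 4968/(1104/1163) = -4952/57 + 4968*(1163/1104) = -4952/57 + 10467/2 = 586715/114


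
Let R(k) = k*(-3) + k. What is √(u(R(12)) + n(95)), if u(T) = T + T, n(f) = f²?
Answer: √8977 ≈ 94.747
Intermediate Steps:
R(k) = -2*k (R(k) = -3*k + k = -2*k)
u(T) = 2*T
√(u(R(12)) + n(95)) = √(2*(-2*12) + 95²) = √(2*(-24) + 9025) = √(-48 + 9025) = √8977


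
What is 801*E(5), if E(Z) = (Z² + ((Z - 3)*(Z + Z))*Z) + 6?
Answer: 104931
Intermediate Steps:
E(Z) = 6 + Z² + 2*Z²*(-3 + Z) (E(Z) = (Z² + ((-3 + Z)*(2*Z))*Z) + 6 = (Z² + (2*Z*(-3 + Z))*Z) + 6 = (Z² + 2*Z²*(-3 + Z)) + 6 = 6 + Z² + 2*Z²*(-3 + Z))
801*E(5) = 801*(6 - 5*5² + 2*5³) = 801*(6 - 5*25 + 2*125) = 801*(6 - 125 + 250) = 801*131 = 104931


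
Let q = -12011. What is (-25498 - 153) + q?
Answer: -37662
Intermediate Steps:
(-25498 - 153) + q = (-25498 - 153) - 12011 = -25651 - 12011 = -37662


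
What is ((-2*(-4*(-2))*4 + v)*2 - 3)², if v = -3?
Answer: 18769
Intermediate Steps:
((-2*(-4*(-2))*4 + v)*2 - 3)² = ((-2*(-4*(-2))*4 - 3)*2 - 3)² = ((-16*4 - 3)*2 - 3)² = ((-2*32 - 3)*2 - 3)² = ((-64 - 3)*2 - 3)² = (-67*2 - 3)² = (-134 - 3)² = (-137)² = 18769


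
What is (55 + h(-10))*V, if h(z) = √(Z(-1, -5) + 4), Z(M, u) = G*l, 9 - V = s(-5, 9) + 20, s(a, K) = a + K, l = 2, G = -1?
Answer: -825 - 15*√2 ≈ -846.21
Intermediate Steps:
s(a, K) = K + a
V = -15 (V = 9 - ((9 - 5) + 20) = 9 - (4 + 20) = 9 - 1*24 = 9 - 24 = -15)
Z(M, u) = -2 (Z(M, u) = -1*2 = -2)
h(z) = √2 (h(z) = √(-2 + 4) = √2)
(55 + h(-10))*V = (55 + √2)*(-15) = -825 - 15*√2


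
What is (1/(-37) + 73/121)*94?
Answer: 242520/4477 ≈ 54.170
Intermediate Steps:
(1/(-37) + 73/121)*94 = (-1/37 + 73*(1/121))*94 = (-1/37 + 73/121)*94 = (2580/4477)*94 = 242520/4477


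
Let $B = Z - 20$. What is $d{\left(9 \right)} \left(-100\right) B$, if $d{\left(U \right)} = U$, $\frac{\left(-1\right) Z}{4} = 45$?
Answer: $180000$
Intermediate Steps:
$Z = -180$ ($Z = \left(-4\right) 45 = -180$)
$B = -200$ ($B = -180 - 20 = -200$)
$d{\left(9 \right)} \left(-100\right) B = 9 \left(-100\right) \left(-200\right) = \left(-900\right) \left(-200\right) = 180000$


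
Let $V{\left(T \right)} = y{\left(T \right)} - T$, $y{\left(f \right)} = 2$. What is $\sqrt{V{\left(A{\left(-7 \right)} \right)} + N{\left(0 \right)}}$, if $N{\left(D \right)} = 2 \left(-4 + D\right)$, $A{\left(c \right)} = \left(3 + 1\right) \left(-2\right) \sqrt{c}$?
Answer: $\sqrt{-6 + 8 i \sqrt{7}} \approx 2.8284 + 3.7417 i$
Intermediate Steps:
$A{\left(c \right)} = - 8 \sqrt{c}$ ($A{\left(c \right)} = 4 \left(-2\right) \sqrt{c} = - 8 \sqrt{c}$)
$V{\left(T \right)} = 2 - T$
$N{\left(D \right)} = -8 + 2 D$
$\sqrt{V{\left(A{\left(-7 \right)} \right)} + N{\left(0 \right)}} = \sqrt{\left(2 - - 8 \sqrt{-7}\right) + \left(-8 + 2 \cdot 0\right)} = \sqrt{\left(2 - - 8 i \sqrt{7}\right) + \left(-8 + 0\right)} = \sqrt{\left(2 - - 8 i \sqrt{7}\right) - 8} = \sqrt{\left(2 + 8 i \sqrt{7}\right) - 8} = \sqrt{-6 + 8 i \sqrt{7}}$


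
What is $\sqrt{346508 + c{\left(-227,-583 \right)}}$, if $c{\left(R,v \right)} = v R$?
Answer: $\sqrt{478849} \approx 691.99$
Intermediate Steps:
$c{\left(R,v \right)} = R v$
$\sqrt{346508 + c{\left(-227,-583 \right)}} = \sqrt{346508 - -132341} = \sqrt{346508 + 132341} = \sqrt{478849}$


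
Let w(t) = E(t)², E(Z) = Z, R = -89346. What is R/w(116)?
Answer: -44673/6728 ≈ -6.6399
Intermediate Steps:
w(t) = t²
R/w(116) = -89346/(116²) = -89346/13456 = -89346*1/13456 = -44673/6728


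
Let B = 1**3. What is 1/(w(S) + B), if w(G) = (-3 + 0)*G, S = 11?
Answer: -1/32 ≈ -0.031250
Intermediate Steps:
w(G) = -3*G
B = 1
1/(w(S) + B) = 1/(-3*11 + 1) = 1/(-33 + 1) = 1/(-32) = -1/32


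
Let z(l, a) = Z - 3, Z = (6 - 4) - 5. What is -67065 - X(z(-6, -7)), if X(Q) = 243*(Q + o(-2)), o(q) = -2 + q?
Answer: -64635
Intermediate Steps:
Z = -3 (Z = 2 - 5 = -3)
z(l, a) = -6 (z(l, a) = -3 - 3 = -6)
X(Q) = -972 + 243*Q (X(Q) = 243*(Q + (-2 - 2)) = 243*(Q - 4) = 243*(-4 + Q) = -972 + 243*Q)
-67065 - X(z(-6, -7)) = -67065 - (-972 + 243*(-6)) = -67065 - (-972 - 1458) = -67065 - 1*(-2430) = -67065 + 2430 = -64635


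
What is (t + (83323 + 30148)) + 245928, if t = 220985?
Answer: 580384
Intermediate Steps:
(t + (83323 + 30148)) + 245928 = (220985 + (83323 + 30148)) + 245928 = (220985 + 113471) + 245928 = 334456 + 245928 = 580384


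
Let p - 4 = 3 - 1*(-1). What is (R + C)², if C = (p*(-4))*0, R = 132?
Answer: 17424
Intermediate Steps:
p = 8 (p = 4 + (3 - 1*(-1)) = 4 + (3 + 1) = 4 + 4 = 8)
C = 0 (C = (8*(-4))*0 = -32*0 = 0)
(R + C)² = (132 + 0)² = 132² = 17424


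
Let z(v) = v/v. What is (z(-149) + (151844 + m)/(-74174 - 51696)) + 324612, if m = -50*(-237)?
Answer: 20429437308/62935 ≈ 3.2461e+5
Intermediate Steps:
z(v) = 1
m = 11850
(z(-149) + (151844 + m)/(-74174 - 51696)) + 324612 = (1 + (151844 + 11850)/(-74174 - 51696)) + 324612 = (1 + 163694/(-125870)) + 324612 = (1 + 163694*(-1/125870)) + 324612 = (1 - 81847/62935) + 324612 = -18912/62935 + 324612 = 20429437308/62935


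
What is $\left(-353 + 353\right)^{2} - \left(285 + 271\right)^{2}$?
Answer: $-309136$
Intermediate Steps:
$\left(-353 + 353\right)^{2} - \left(285 + 271\right)^{2} = 0^{2} - 556^{2} = 0 - 309136 = -309136$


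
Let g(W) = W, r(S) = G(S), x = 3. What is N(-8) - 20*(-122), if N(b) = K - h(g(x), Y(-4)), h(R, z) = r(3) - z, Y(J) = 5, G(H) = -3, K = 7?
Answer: 2455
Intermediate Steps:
r(S) = -3
h(R, z) = -3 - z
N(b) = 15 (N(b) = 7 - (-3 - 1*5) = 7 - (-3 - 5) = 7 - 1*(-8) = 7 + 8 = 15)
N(-8) - 20*(-122) = 15 - 20*(-122) = 15 + 2440 = 2455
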